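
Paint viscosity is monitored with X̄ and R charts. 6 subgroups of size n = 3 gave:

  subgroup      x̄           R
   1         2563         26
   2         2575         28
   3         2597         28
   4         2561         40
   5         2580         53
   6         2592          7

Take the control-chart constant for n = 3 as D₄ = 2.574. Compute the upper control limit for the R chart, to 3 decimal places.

78.078

R̄ = (26 + 28 + 28 + 40 + 53 + 7) / 6 = 182.0000 / 6 = 30.3333
UCL_R = D₄·R̄ = 2.574 × 30.3333 = 78.0780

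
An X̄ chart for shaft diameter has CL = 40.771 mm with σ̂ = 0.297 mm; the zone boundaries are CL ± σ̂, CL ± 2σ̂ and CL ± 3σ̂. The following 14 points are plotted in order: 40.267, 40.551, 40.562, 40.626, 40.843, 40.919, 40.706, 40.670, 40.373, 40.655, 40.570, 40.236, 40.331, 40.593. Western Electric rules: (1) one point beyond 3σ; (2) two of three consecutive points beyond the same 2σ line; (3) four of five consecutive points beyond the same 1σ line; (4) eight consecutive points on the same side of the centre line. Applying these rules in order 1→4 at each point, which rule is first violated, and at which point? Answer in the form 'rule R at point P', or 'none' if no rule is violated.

Zone of each point (C = within 1σ̂, B = 1σ̂–2σ̂, A = 2σ̂–3σ̂, * = beyond 3σ̂; sign = side of CL): 1:-B, 2:-C, 3:-C, 4:-C, 5:+C, 6:+C, 7:-C, 8:-C, 9:-B, 10:-C, 11:-C, 12:-B, 13:-B, 14:-C
Rule 4 (eight consecutive points on the same side of the centre line) is satisfied at point 14.

rule 4 at point 14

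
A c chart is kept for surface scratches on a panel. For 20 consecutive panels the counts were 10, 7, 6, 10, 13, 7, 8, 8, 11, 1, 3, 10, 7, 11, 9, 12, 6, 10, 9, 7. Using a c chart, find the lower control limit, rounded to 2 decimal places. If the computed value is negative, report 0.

0.00

c̄ = (10 + 7 + 6 + 10 + 13 + 7 + 8 + 8 + 11 + 1 + 3 + 10 + 7 + 11 + 9 + 12 + 6 + 10 + 9 + 7) / 20 = 165 / 20 = 8.2500
LCL = c̄ − 3√c̄ = 8.2500 − 3 × 2.8723 = -0.3668 → 0 (cannot be negative)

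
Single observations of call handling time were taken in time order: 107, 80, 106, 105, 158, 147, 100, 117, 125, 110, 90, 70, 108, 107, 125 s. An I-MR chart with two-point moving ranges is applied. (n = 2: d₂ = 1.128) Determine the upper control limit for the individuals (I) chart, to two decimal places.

167.70

X̄ = (107 + 80 + 106 + 105 + 158 + 147 + 100 + 117 + 125 + 110 + 90 + 70 + 108 + 107 + 125) / 15 = 110.3333
Moving ranges: 27, 26, 1, 53, 11, 47, 17, 8, 15, 20, 20, 38, 1, 18; M̄R̄ = 302.0000 / 14 = 21.5714
UCL = X̄ + 3·M̄R̄/d₂ = 110.3333 + 3 × 21.5714 / 1.128 = 167.7042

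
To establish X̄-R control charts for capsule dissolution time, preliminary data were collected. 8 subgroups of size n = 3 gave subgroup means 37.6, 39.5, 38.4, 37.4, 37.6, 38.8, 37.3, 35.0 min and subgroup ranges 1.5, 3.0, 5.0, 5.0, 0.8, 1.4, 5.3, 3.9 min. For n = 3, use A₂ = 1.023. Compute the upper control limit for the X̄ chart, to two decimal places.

X̄̄ = (37.6 + 39.5 + 38.4 + 37.4 + 37.6 + 38.8 + 37.3 + 35.0) / 8 = 301.6000 / 8 = 37.7000
R̄ = (1.5 + 3.0 + 5.0 + 5.0 + 0.8 + 1.4 + 5.3 + 3.9) / 8 = 25.9000 / 8 = 3.2375
UCL = X̄̄ + A₂·R̄ = 37.7000 + 1.023 × 3.2375 = 41.0120

41.01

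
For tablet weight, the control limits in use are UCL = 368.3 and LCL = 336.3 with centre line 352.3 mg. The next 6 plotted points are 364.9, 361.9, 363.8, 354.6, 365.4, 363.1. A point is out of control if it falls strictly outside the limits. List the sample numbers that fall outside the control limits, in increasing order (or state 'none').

none

All 6 points lie within [336.3, 368.3].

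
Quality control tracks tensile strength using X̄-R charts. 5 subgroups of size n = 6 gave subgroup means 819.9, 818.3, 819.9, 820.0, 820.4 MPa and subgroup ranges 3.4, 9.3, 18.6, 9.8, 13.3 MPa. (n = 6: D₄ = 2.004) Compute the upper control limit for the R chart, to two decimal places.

R̄ = (3.4 + 9.3 + 18.6 + 9.8 + 13.3) / 5 = 54.4000 / 5 = 10.8800
UCL_R = D₄·R̄ = 2.004 × 10.8800 = 21.8035

21.80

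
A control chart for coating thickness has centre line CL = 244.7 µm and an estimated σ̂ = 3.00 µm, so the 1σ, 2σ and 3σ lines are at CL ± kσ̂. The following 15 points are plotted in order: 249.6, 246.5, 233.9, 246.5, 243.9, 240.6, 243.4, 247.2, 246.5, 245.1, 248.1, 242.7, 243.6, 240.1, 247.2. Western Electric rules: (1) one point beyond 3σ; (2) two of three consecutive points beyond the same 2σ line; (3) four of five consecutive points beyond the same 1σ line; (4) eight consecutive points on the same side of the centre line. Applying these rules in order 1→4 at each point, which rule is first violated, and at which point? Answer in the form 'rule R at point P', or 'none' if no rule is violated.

rule 1 at point 3

Zone of each point (C = within 1σ̂, B = 1σ̂–2σ̂, A = 2σ̂–3σ̂, * = beyond 3σ̂; sign = side of CL): 1:+B, 2:+C, 3:-*, 4:+C, 5:-C, 6:-B, 7:-C, 8:+C, 9:+C, 10:+C, 11:+B, 12:-C, 13:-C, 14:-B, 15:+C
Rule 1 (one point beyond the 3σ limits) is satisfied at point 3.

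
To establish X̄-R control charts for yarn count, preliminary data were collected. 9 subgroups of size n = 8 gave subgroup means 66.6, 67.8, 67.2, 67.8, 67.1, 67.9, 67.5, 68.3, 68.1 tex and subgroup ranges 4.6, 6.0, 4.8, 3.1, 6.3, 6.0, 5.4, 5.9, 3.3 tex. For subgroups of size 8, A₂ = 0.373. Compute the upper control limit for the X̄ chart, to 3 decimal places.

X̄̄ = (66.6 + 67.8 + 67.2 + 67.8 + 67.1 + 67.9 + 67.5 + 68.3 + 68.1) / 9 = 608.3000 / 9 = 67.5889
R̄ = (4.6 + 6.0 + 4.8 + 3.1 + 6.3 + 6.0 + 5.4 + 5.9 + 3.3) / 9 = 45.4000 / 9 = 5.0444
UCL = X̄̄ + A₂·R̄ = 67.5889 + 0.373 × 5.0444 = 69.4705

69.470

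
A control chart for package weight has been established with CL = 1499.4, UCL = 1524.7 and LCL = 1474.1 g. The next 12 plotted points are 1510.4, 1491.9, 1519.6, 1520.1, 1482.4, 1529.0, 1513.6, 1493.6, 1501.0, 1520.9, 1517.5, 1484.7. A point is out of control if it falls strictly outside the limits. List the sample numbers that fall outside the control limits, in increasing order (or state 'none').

6

Compare each point to [1474.1, 1524.7]: sample 6 = 1529.0 > UCL.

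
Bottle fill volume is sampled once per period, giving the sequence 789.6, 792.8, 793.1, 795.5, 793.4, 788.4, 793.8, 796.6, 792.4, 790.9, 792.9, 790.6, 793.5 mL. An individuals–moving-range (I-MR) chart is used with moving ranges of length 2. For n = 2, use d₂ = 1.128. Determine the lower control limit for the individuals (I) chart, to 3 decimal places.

785.019

X̄ = (789.6 + 792.8 + 793.1 + 795.5 + 793.4 + 788.4 + 793.8 + 796.6 + 792.4 + 790.9 + 792.9 + 790.6 + 793.5) / 13 = 792.5769
Moving ranges: 3.2, 0.3, 2.4, 2.1, 5.0, 5.4, 2.8, 4.2, 1.5, 2.0, 2.3, 2.9; M̄R̄ = 34.1000 / 12 = 2.8417
LCL = X̄ − 3·M̄R̄/d₂ = 792.5769 − 3 × 2.8417 / 1.128 = 785.0193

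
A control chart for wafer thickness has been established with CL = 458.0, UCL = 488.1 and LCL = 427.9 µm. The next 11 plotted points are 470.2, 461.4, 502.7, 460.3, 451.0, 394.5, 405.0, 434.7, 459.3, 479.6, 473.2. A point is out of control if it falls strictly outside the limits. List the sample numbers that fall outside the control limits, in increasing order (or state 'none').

Compare each point to [427.9, 488.1]: sample 3 = 502.7 > UCL; sample 6 = 394.5 < LCL; sample 7 = 405.0 < LCL.

3, 6, 7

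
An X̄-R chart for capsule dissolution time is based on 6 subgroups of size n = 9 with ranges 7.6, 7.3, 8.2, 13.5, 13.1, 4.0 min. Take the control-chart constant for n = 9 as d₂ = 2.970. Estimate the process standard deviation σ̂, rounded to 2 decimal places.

3.01

R̄ = (7.6 + 7.3 + 8.2 + 13.5 + 13.1 + 4.0) / 6 = 8.9500
σ̂ = R̄ / d₂ = 8.9500 / 2.970 = 3.0135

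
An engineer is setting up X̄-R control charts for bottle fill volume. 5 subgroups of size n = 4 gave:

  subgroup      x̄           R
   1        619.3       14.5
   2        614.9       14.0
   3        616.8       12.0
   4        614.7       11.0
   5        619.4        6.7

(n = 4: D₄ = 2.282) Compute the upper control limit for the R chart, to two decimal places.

R̄ = (14.5 + 14.0 + 12.0 + 11.0 + 6.7) / 5 = 58.2000 / 5 = 11.6400
UCL_R = D₄·R̄ = 2.282 × 11.6400 = 26.5625

26.56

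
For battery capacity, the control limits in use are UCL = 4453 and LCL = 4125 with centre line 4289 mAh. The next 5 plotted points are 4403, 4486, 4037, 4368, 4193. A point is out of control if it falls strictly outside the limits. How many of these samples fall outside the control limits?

Compare each point to [4125, 4453]: sample 2 = 4486 > UCL; sample 3 = 4037 < LCL.

2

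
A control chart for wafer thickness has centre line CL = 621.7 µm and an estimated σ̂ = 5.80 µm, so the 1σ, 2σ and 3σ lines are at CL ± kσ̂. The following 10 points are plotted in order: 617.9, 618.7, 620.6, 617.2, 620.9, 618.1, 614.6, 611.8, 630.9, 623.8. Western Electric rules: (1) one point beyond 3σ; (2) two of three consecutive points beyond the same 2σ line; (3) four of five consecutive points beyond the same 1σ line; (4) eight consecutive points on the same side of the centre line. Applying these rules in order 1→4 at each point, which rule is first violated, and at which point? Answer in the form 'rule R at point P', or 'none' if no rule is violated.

Zone of each point (C = within 1σ̂, B = 1σ̂–2σ̂, A = 2σ̂–3σ̂, * = beyond 3σ̂; sign = side of CL): 1:-C, 2:-C, 3:-C, 4:-C, 5:-C, 6:-C, 7:-B, 8:-B, 9:+B, 10:+C
Rule 4 (eight consecutive points on the same side of the centre line) is satisfied at point 8.

rule 4 at point 8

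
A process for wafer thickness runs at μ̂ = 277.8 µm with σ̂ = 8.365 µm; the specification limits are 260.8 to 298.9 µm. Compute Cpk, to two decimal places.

Cpu = (USL − μ̂) / (3σ̂) = (298.9 − 277.8) / (3 × 8.365) = 0.8408; Cpl = (μ̂ − LSL) / (3σ̂) = (277.8 − 260.8) / (3 × 8.365) = 0.6774; Cpk = min(Cpu, Cpl) = 0.6774

0.68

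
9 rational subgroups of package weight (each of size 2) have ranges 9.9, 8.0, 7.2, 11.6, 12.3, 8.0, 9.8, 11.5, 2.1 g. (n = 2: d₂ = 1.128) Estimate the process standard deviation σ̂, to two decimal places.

7.92

R̄ = (9.9 + 8.0 + 7.2 + 11.6 + 12.3 + 8.0 + 9.8 + 11.5 + 2.1) / 9 = 8.9333
σ̂ = R̄ / d₂ = 8.9333 / 1.128 = 7.9196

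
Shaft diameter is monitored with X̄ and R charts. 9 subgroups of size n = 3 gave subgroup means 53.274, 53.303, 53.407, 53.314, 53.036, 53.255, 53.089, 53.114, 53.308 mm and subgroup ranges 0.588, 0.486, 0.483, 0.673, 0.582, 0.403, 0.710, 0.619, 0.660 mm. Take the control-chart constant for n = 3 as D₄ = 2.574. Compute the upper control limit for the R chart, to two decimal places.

1.49

R̄ = (0.588 + 0.486 + 0.483 + 0.673 + 0.582 + 0.403 + 0.710 + 0.619 + 0.660) / 9 = 5.2040 / 9 = 0.5782
UCL_R = D₄·R̄ = 2.574 × 0.5782 = 1.4883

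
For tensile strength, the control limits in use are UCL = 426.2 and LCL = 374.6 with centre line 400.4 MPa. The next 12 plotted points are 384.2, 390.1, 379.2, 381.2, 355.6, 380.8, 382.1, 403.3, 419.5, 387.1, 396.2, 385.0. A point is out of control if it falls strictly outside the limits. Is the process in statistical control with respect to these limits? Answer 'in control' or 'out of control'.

Compare each point to [374.6, 426.2]: sample 5 = 355.6 < LCL.

out of control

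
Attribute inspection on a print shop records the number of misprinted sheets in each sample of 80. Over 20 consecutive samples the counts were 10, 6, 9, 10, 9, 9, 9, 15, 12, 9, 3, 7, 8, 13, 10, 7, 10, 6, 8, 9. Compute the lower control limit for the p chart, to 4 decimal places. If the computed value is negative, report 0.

0.0061

p̄ = Σdᵢ / (k·n) = 179 / (20 × 80) = 0.11188
LCL = p̄ − 3·√(p̄(1−p̄)/n) = 0.11188 − 3 × 0.03524 = 0.00615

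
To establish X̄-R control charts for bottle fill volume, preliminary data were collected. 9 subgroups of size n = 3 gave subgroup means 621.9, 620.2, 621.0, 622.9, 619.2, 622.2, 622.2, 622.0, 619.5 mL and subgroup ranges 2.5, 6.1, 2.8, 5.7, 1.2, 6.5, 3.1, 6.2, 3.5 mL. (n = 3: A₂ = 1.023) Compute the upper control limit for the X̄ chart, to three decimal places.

X̄̄ = (621.9 + 620.2 + 621.0 + 622.9 + 619.2 + 622.2 + 622.2 + 622.0 + 619.5) / 9 = 5591.1000 / 9 = 621.2333
R̄ = (2.5 + 6.1 + 2.8 + 5.7 + 1.2 + 6.5 + 3.1 + 6.2 + 3.5) / 9 = 37.6000 / 9 = 4.1778
UCL = X̄̄ + A₂·R̄ = 621.2333 + 1.023 × 4.1778 = 625.5072

625.507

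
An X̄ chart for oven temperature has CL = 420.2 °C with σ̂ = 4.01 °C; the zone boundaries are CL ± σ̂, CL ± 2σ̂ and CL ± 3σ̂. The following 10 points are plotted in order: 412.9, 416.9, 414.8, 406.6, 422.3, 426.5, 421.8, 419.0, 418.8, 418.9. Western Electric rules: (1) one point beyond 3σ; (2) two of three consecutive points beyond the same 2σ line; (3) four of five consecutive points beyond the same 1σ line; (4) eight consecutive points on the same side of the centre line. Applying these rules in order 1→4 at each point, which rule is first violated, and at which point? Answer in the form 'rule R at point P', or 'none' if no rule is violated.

rule 1 at point 4

Zone of each point (C = within 1σ̂, B = 1σ̂–2σ̂, A = 2σ̂–3σ̂, * = beyond 3σ̂; sign = side of CL): 1:-B, 2:-C, 3:-B, 4:-*, 5:+C, 6:+B, 7:+C, 8:-C, 9:-C, 10:-C
Rule 1 (one point beyond the 3σ limits) is satisfied at point 4.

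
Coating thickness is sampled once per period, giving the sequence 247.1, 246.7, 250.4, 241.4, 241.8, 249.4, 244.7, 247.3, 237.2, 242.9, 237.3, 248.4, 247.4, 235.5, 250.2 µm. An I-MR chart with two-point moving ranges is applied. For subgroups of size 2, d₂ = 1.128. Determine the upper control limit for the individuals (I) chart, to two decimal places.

261.33

X̄ = (247.1 + 246.7 + 250.4 + 241.4 + 241.8 + 249.4 + 244.7 + 247.3 + 237.2 + 242.9 + 237.3 + 248.4 + 247.4 + 235.5 + 250.2) / 15 = 244.5133
Moving ranges: 0.4, 3.7, 9.0, 0.4, 7.6, 4.7, 2.6, 10.1, 5.7, 5.6, 11.1, 1.0, 11.9, 14.7; M̄R̄ = 88.5000 / 14 = 6.3214
UCL = X̄ + 3·M̄R̄/d₂ = 244.5133 + 3 × 6.3214 / 1.128 = 261.3256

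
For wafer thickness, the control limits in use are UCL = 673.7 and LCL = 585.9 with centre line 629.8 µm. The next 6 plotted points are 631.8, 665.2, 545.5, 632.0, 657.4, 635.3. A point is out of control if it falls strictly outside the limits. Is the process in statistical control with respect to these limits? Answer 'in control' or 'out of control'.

Compare each point to [585.9, 673.7]: sample 3 = 545.5 < LCL.

out of control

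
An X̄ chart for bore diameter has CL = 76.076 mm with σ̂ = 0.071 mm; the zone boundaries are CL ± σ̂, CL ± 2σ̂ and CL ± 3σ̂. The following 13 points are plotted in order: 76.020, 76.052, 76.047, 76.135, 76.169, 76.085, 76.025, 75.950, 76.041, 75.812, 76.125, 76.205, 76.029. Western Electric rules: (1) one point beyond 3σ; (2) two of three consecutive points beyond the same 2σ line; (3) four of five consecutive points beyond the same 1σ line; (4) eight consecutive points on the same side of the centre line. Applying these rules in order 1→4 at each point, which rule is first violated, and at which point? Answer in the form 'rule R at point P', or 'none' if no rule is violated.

rule 1 at point 10

Zone of each point (C = within 1σ̂, B = 1σ̂–2σ̂, A = 2σ̂–3σ̂, * = beyond 3σ̂; sign = side of CL): 1:-C, 2:-C, 3:-C, 4:+C, 5:+B, 6:+C, 7:-C, 8:-B, 9:-C, 10:-*, 11:+C, 12:+B, 13:-C
Rule 1 (one point beyond the 3σ limits) is satisfied at point 10.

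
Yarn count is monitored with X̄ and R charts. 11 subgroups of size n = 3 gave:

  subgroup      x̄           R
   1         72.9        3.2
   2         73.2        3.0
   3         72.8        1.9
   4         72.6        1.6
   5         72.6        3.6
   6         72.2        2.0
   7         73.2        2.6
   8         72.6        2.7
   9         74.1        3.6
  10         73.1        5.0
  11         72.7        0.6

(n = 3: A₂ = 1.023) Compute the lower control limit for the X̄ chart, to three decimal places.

X̄̄ = (72.9 + 73.2 + 72.8 + 72.6 + 72.6 + 72.2 + 73.2 + 72.6 + 74.1 + 73.1 + 72.7) / 11 = 802.0000 / 11 = 72.9091
R̄ = (3.2 + 3.0 + 1.9 + 1.6 + 3.6 + 2.0 + 2.6 + 2.7 + 3.6 + 5.0 + 0.6) / 11 = 29.8000 / 11 = 2.7091
LCL = X̄̄ − A₂·R̄ = 72.9091 − 1.023 × 2.7091 = 70.1377

70.138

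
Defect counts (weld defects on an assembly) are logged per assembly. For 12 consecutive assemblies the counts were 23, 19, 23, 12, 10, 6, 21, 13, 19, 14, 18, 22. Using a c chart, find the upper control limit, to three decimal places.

c̄ = (23 + 19 + 23 + 12 + 10 + 6 + 21 + 13 + 19 + 14 + 18 + 22) / 12 = 200 / 12 = 16.6667
UCL = c̄ + 3√c̄ = 16.6667 + 3 × √16.6667 = 16.6667 + 3 × 4.0825 = 28.9141

28.914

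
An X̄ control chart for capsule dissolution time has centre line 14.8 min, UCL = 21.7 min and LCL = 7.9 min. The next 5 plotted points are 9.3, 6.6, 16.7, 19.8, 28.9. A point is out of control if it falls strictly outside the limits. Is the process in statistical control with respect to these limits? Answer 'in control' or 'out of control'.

Compare each point to [7.9, 21.7]: sample 2 = 6.6 < LCL; sample 5 = 28.9 > UCL.

out of control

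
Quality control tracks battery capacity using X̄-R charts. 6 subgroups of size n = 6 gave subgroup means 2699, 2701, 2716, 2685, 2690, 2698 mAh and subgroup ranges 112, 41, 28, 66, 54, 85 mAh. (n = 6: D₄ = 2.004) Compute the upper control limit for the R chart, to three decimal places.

128.924

R̄ = (112 + 41 + 28 + 66 + 54 + 85) / 6 = 386.0000 / 6 = 64.3333
UCL_R = D₄·R̄ = 2.004 × 64.3333 = 128.9240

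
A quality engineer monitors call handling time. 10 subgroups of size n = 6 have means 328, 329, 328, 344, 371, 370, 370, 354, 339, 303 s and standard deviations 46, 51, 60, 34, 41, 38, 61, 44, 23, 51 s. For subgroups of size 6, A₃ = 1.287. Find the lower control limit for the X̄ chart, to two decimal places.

X̄̄ = (328 + 329 + 328 + 344 + 371 + 370 + 370 + 354 + 339 + 303) / 10 = 343.6000
s̄ = (46 + 51 + 60 + 34 + 41 + 38 + 61 + 44 + 23 + 51) / 10 = 44.9000
LCL = X̄̄ − A₃·s̄ = 343.6000 − 1.287 × 44.9000 = 285.8137

285.81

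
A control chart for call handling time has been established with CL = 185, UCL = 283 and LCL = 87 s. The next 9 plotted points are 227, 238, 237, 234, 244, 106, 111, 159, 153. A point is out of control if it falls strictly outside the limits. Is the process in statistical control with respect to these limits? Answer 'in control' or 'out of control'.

All 9 points lie within [87, 283].

in control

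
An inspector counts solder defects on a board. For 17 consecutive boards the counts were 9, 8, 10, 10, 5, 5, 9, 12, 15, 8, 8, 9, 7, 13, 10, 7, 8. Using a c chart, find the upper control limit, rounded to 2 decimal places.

18.00

c̄ = (9 + 8 + 10 + 10 + 5 + 5 + 9 + 12 + 15 + 8 + 8 + 9 + 7 + 13 + 10 + 7 + 8) / 17 = 153 / 17 = 9.0000
UCL = c̄ + 3√c̄ = 9.0000 + 3 × √9.0000 = 9.0000 + 3 × 3.0000 = 18.0000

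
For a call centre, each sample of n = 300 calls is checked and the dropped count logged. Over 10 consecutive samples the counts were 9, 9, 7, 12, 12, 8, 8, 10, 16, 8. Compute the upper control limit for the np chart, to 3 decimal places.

p̄ = Σdᵢ / (k·n) = 99 / (10 × 300) = 0.03300
UCL = np̄ + 3·√(np̄(1−p̄)) = 9.9000 + 3 × √(9.9000×0.96700) = 9.9000 + 3 × 3.0941 = 19.1822

19.182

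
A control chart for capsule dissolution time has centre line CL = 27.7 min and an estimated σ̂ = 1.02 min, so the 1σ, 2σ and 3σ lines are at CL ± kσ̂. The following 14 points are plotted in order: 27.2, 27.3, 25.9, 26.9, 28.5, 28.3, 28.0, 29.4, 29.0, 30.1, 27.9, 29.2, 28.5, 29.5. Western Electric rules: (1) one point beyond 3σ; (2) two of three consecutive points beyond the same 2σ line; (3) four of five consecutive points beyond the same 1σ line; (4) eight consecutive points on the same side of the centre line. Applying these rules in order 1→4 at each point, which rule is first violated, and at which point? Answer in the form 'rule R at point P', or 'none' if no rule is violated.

Zone of each point (C = within 1σ̂, B = 1σ̂–2σ̂, A = 2σ̂–3σ̂, * = beyond 3σ̂; sign = side of CL): 1:-C, 2:-C, 3:-B, 4:-C, 5:+C, 6:+C, 7:+C, 8:+B, 9:+B, 10:+A, 11:+C, 12:+B, 13:+C, 14:+B
Rule 3 (four of five consecutive points beyond the same 1σ limit) is satisfied at point 12.

rule 3 at point 12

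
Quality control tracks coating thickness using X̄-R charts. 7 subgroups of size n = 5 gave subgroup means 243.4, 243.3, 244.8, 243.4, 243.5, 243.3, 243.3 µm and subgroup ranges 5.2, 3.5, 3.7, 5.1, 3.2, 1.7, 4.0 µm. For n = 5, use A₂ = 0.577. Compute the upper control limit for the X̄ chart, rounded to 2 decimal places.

245.75

X̄̄ = (243.4 + 243.3 + 244.8 + 243.4 + 243.5 + 243.3 + 243.3) / 7 = 1705.0000 / 7 = 243.5714
R̄ = (5.2 + 3.5 + 3.7 + 5.1 + 3.2 + 1.7 + 4.0) / 7 = 26.4000 / 7 = 3.7714
UCL = X̄̄ + A₂·R̄ = 243.5714 + 0.577 × 3.7714 = 245.7475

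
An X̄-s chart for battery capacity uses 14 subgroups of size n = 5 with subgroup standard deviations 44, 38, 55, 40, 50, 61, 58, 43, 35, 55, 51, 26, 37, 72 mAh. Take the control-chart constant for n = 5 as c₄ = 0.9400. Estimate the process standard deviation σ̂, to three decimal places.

50.532

s̄ = (44 + 38 + 55 + 40 + 50 + 61 + 58 + 43 + 35 + 55 + 51 + 26 + 37 + 72) / 14 = 47.5000
σ̂ = s̄ / c₄ = 47.5000 / 0.9400 = 50.5319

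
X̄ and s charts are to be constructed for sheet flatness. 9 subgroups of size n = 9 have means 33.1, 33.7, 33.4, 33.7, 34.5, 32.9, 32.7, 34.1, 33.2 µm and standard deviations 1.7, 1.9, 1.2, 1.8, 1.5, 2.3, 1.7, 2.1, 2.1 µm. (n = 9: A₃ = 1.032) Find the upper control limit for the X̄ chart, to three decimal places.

X̄̄ = (33.1 + 33.7 + 33.4 + 33.7 + 34.5 + 32.9 + 32.7 + 34.1 + 33.2) / 9 = 33.4778
s̄ = (1.7 + 1.9 + 1.2 + 1.8 + 1.5 + 2.3 + 1.7 + 2.1 + 2.1) / 9 = 1.8111
UCL = X̄̄ + A₃·s̄ = 33.4778 + 1.032 × 1.8111 = 35.3468

35.347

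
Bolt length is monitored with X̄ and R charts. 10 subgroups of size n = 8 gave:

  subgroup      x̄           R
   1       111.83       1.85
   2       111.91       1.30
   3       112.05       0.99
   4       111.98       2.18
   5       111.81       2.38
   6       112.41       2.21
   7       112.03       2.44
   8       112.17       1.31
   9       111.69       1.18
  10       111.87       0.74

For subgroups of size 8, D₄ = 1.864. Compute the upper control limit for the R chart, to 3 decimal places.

R̄ = (1.85 + 1.30 + 0.99 + 2.18 + 2.38 + 2.21 + 2.44 + 1.31 + 1.18 + 0.74) / 10 = 16.5800 / 10 = 1.6580
UCL_R = D₄·R̄ = 1.864 × 1.6580 = 3.0905

3.091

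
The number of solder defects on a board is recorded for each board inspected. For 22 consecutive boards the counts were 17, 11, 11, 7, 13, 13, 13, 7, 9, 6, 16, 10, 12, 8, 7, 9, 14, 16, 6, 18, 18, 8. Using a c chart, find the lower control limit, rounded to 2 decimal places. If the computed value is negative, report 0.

1.23

c̄ = (17 + 11 + 11 + 7 + 13 + 13 + 13 + 7 + 9 + 6 + 16 + 10 + 12 + 8 + 7 + 9 + 14 + 16 + 6 + 18 + 18 + 8) / 22 = 249 / 22 = 11.3182
LCL = c̄ − 3√c̄ = 11.3182 − 3 × 3.3643 = 1.2254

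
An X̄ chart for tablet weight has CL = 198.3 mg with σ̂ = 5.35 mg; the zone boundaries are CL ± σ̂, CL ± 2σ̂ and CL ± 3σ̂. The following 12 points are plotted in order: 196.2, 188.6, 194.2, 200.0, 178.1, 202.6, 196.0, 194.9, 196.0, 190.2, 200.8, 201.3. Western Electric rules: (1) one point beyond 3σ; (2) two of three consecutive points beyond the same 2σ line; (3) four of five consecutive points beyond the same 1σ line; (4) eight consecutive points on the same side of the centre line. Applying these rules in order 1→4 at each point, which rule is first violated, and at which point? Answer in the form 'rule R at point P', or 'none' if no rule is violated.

Zone of each point (C = within 1σ̂, B = 1σ̂–2σ̂, A = 2σ̂–3σ̂, * = beyond 3σ̂; sign = side of CL): 1:-C, 2:-B, 3:-C, 4:+C, 5:-*, 6:+C, 7:-C, 8:-C, 9:-C, 10:-B, 11:+C, 12:+C
Rule 1 (one point beyond the 3σ limits) is satisfied at point 5.

rule 1 at point 5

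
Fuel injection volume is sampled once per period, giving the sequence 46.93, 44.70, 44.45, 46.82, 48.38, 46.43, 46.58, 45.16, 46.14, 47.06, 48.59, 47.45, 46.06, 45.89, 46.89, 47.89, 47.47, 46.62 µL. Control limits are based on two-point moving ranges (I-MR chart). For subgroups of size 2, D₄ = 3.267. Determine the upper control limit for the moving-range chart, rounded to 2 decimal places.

Moving ranges: 2.23, 0.25, 2.37, 1.56, 1.95, 0.15, 1.42, 0.98, 0.92, 1.53, 1.14, 1.39, 0.17, 1.00, 1.00, 0.42, 0.85; M̄R̄ = 19.3300 / 17 = 1.1371
UCL_MR = D₄·M̄R̄ = 3.267 × 1.1371 = 3.7148

3.71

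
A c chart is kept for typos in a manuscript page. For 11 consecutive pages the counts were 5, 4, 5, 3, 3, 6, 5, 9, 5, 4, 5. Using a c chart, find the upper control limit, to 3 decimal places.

11.556

c̄ = (5 + 4 + 5 + 3 + 3 + 6 + 5 + 9 + 5 + 4 + 5) / 11 = 54 / 11 = 4.9091
UCL = c̄ + 3√c̄ = 4.9091 + 3 × √4.9091 = 4.9091 + 3 × 2.2156 = 11.5560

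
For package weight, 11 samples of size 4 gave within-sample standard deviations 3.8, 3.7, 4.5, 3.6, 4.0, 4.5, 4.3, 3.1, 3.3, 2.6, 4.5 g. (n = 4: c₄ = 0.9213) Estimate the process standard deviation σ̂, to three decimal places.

4.134

s̄ = (3.8 + 3.7 + 4.5 + 3.6 + 4.0 + 4.5 + 4.3 + 3.1 + 3.3 + 2.6 + 4.5) / 11 = 3.8091
σ̂ = s̄ / c₄ = 3.8091 / 0.9213 = 4.1345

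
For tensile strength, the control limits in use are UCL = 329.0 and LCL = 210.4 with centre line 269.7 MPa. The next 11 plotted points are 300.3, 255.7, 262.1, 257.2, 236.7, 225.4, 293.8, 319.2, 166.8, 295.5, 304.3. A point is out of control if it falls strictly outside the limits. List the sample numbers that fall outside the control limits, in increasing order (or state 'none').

9

Compare each point to [210.4, 329.0]: sample 9 = 166.8 < LCL.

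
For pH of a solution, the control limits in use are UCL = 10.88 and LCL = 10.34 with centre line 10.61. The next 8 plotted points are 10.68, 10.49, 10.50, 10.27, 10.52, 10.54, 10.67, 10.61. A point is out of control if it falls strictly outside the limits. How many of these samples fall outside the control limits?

Compare each point to [10.34, 10.88]: sample 4 = 10.27 < LCL.

1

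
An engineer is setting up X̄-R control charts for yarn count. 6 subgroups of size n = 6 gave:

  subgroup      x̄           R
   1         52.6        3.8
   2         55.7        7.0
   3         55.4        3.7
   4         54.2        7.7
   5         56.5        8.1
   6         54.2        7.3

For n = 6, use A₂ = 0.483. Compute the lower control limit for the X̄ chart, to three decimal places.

51.740

X̄̄ = (52.6 + 55.7 + 55.4 + 54.2 + 56.5 + 54.2) / 6 = 328.6000 / 6 = 54.7667
R̄ = (3.8 + 7.0 + 3.7 + 7.7 + 8.1 + 7.3) / 6 = 37.6000 / 6 = 6.2667
LCL = X̄̄ − A₂·R̄ = 54.7667 − 0.483 × 6.2667 = 51.7399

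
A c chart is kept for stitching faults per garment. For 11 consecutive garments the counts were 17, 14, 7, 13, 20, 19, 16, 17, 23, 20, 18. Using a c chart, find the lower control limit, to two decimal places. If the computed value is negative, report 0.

c̄ = (17 + 14 + 7 + 13 + 20 + 19 + 16 + 17 + 23 + 20 + 18) / 11 = 184 / 11 = 16.7273
LCL = c̄ − 3√c̄ = 16.7273 − 3 × 4.0899 = 4.4576

4.46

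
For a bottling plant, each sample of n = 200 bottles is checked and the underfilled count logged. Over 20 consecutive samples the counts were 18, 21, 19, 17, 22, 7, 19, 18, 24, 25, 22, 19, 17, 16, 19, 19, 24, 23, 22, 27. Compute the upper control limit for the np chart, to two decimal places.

p̄ = Σdᵢ / (k·n) = 398 / (20 × 200) = 0.09950
UCL = np̄ + 3·√(np̄(1−p̄)) = 19.9000 + 3 × √(19.9000×0.90050) = 19.9000 + 3 × 4.2332 = 32.5996

32.60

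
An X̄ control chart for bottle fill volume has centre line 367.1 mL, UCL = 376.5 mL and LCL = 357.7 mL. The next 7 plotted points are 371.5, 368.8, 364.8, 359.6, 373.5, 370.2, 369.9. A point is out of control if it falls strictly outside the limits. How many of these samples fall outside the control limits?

All 7 points lie within [357.7, 376.5].

0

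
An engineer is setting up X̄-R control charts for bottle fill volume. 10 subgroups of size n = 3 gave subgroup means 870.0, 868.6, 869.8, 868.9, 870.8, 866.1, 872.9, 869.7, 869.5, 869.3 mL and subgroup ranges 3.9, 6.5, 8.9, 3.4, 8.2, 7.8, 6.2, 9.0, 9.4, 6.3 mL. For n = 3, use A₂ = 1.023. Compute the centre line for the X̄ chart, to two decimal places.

869.56

X̄̄ = (870.0 + 868.6 + 869.8 + 868.9 + 870.8 + 866.1 + 872.9 + 869.7 + 869.5 + 869.3) / 10 = 8695.6000 / 10 = 869.5600
CL = X̄̄ = 869.5600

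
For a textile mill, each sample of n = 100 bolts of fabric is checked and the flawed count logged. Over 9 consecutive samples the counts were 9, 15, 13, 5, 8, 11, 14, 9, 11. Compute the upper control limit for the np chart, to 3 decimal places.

19.774

p̄ = Σdᵢ / (k·n) = 95 / (9 × 100) = 0.10556
UCL = np̄ + 3·√(np̄(1−p̄)) = 10.5556 + 3 × √(10.5556×0.89444) = 10.5556 + 3 × 3.0727 = 19.7736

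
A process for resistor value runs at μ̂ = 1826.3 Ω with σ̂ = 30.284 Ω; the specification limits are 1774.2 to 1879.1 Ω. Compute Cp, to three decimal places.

0.577

Cp = (USL − LSL) / (6σ̂) = (1879.1 − 1774.2) / (6 × 30.284) = 104.9000 / 181.7040 = 0.5773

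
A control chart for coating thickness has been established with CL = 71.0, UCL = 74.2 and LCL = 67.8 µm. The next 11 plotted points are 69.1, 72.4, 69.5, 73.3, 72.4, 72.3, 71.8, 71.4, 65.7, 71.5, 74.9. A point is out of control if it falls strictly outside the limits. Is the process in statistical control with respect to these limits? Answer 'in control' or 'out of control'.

Compare each point to [67.8, 74.2]: sample 9 = 65.7 < LCL; sample 11 = 74.9 > UCL.

out of control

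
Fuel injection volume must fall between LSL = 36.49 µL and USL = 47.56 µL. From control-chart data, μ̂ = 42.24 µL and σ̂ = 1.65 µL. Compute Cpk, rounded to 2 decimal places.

Cpu = (USL − μ̂) / (3σ̂) = (47.56 − 42.24) / (3 × 1.65) = 1.0747; Cpl = (μ̂ − LSL) / (3σ̂) = (42.24 − 36.49) / (3 × 1.65) = 1.1616; Cpk = min(Cpu, Cpl) = 1.0747

1.07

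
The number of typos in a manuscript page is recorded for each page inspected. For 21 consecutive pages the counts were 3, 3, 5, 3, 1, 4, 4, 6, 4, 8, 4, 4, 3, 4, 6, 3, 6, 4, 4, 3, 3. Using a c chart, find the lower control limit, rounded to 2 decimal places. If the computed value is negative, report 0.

0.00

c̄ = (3 + 3 + 5 + 3 + 1 + 4 + 4 + 6 + 4 + 8 + 4 + 4 + 3 + 4 + 6 + 3 + 6 + 4 + 4 + 3 + 3) / 21 = 85 / 21 = 4.0476
LCL = c̄ − 3√c̄ = 4.0476 − 3 × 2.0119 = -1.9880 → 0 (cannot be negative)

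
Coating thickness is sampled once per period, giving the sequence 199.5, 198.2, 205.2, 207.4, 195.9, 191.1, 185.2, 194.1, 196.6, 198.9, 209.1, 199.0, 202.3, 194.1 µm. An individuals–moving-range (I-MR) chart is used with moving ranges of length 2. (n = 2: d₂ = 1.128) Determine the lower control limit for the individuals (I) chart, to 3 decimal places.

X̄ = (199.5 + 198.2 + 205.2 + 207.4 + 195.9 + 191.1 + 185.2 + 194.1 + 196.6 + 198.9 + 209.1 + 199.0 + 202.3 + 194.1) / 14 = 198.3286
Moving ranges: 1.3, 7.0, 2.2, 11.5, 4.8, 5.9, 8.9, 2.5, 2.3, 10.2, 10.1, 3.3, 8.2; M̄R̄ = 78.2000 / 13 = 6.0154
LCL = X̄ − 3·M̄R̄/d₂ = 198.3286 − 3 × 6.0154 / 1.128 = 182.3302

182.330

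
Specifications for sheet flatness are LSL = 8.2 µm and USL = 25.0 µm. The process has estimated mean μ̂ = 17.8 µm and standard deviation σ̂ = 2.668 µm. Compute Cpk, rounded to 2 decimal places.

0.90

Cpu = (USL − μ̂) / (3σ̂) = (25.0 − 17.8) / (3 × 2.668) = 0.8996; Cpl = (μ̂ − LSL) / (3σ̂) = (17.8 − 8.2) / (3 × 2.668) = 1.1994; Cpk = min(Cpu, Cpl) = 0.8996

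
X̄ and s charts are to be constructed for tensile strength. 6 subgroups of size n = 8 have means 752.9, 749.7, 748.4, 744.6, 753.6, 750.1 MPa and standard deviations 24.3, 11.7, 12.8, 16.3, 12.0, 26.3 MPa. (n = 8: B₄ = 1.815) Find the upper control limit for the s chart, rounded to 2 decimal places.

s̄ = (24.3 + 11.7 + 12.8 + 16.3 + 12.0 + 26.3) / 6 = 17.2333
UCL_s = B₄·s̄ = 1.815 × 17.2333 = 31.2785

31.28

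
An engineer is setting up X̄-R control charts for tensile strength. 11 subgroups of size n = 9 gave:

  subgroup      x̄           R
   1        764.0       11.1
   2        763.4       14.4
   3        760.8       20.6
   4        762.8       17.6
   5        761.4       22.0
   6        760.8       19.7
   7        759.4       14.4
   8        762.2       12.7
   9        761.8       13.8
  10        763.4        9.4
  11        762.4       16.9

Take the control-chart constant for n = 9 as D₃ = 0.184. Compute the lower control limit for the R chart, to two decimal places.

2.89

R̄ = (11.1 + 14.4 + 20.6 + 17.6 + 22.0 + 19.7 + 14.4 + 12.7 + 13.8 + 9.4 + 16.9) / 11 = 172.6000 / 11 = 15.6909
LCL_R = D₃·R̄ = 0.184 × 15.6909 = 2.8871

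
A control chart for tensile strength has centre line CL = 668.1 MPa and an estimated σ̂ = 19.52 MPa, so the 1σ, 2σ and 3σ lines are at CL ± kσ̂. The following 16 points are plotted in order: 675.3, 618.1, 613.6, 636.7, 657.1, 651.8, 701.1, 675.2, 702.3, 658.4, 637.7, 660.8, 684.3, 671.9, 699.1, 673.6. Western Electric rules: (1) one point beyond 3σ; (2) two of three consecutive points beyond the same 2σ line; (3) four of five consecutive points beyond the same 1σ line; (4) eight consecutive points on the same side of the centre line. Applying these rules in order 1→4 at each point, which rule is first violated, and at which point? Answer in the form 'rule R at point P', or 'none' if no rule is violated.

rule 2 at point 3

Zone of each point (C = within 1σ̂, B = 1σ̂–2σ̂, A = 2σ̂–3σ̂, * = beyond 3σ̂; sign = side of CL): 1:+C, 2:-A, 3:-A, 4:-B, 5:-C, 6:-C, 7:+B, 8:+C, 9:+B, 10:-C, 11:-B, 12:-C, 13:+C, 14:+C, 15:+B, 16:+C
Rule 2 (two of three consecutive points beyond the same 2σ limit) is satisfied at point 3.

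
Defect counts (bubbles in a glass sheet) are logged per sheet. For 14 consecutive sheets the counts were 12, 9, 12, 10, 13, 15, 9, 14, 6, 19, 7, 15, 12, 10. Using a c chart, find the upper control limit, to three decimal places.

21.879

c̄ = (12 + 9 + 12 + 10 + 13 + 15 + 9 + 14 + 6 + 19 + 7 + 15 + 12 + 10) / 14 = 163 / 14 = 11.6429
UCL = c̄ + 3√c̄ = 11.6429 + 3 × √11.6429 = 11.6429 + 3 × 3.4122 = 21.8793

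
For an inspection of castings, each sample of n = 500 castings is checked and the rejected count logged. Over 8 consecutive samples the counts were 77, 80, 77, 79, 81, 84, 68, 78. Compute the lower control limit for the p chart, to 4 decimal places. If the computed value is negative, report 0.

0.1073

p̄ = Σdᵢ / (k·n) = 624 / (8 × 500) = 0.15600
LCL = p̄ − 3·√(p̄(1−p̄)/n) = 0.15600 − 3 × 0.01623 = 0.10732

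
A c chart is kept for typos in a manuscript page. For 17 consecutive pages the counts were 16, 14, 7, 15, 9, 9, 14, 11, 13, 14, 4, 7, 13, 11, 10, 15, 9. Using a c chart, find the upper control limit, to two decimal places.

21.29

c̄ = (16 + 14 + 7 + 15 + 9 + 9 + 14 + 11 + 13 + 14 + 4 + 7 + 13 + 11 + 10 + 15 + 9) / 17 = 191 / 17 = 11.2353
UCL = c̄ + 3√c̄ = 11.2353 + 3 × √11.2353 = 11.2353 + 3 × 3.3519 = 21.2910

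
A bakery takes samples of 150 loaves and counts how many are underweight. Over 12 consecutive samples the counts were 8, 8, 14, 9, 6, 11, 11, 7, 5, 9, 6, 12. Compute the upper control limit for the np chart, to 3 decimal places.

17.483

p̄ = Σdᵢ / (k·n) = 106 / (12 × 150) = 0.05889
UCL = np̄ + 3·√(np̄(1−p̄)) = 8.8333 + 3 × √(8.8333×0.94111) = 8.8333 + 3 × 2.8833 = 17.4831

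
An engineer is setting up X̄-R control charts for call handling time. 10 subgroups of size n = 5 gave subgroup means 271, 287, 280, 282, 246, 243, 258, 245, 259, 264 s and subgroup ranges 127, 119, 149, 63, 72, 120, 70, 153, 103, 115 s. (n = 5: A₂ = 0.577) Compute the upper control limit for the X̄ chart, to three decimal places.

X̄̄ = (271 + 287 + 280 + 282 + 246 + 243 + 258 + 245 + 259 + 264) / 10 = 2635.0000 / 10 = 263.5000
R̄ = (127 + 119 + 149 + 63 + 72 + 120 + 70 + 153 + 103 + 115) / 10 = 1091.0000 / 10 = 109.1000
UCL = X̄̄ + A₂·R̄ = 263.5000 + 0.577 × 109.1000 = 326.4507

326.451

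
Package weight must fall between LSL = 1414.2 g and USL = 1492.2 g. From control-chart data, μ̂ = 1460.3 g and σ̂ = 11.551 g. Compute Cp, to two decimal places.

Cp = (USL − LSL) / (6σ̂) = (1492.2 − 1414.2) / (6 × 11.551) = 78.0000 / 69.3060 = 1.1254

1.13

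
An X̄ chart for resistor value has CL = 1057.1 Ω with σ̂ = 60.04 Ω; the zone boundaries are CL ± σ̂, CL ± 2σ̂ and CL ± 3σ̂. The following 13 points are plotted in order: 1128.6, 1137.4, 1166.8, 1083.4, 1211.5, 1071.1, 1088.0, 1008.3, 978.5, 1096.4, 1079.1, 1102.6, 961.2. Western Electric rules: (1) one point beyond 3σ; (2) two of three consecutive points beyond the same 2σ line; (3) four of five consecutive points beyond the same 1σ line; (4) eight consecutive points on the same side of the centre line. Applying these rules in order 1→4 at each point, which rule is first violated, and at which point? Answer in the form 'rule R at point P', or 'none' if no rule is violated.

Zone of each point (C = within 1σ̂, B = 1σ̂–2σ̂, A = 2σ̂–3σ̂, * = beyond 3σ̂; sign = side of CL): 1:+B, 2:+B, 3:+B, 4:+C, 5:+A, 6:+C, 7:+C, 8:-C, 9:-B, 10:+C, 11:+C, 12:+C, 13:-B
Rule 3 (four of five consecutive points beyond the same 1σ limit) is satisfied at point 5.

rule 3 at point 5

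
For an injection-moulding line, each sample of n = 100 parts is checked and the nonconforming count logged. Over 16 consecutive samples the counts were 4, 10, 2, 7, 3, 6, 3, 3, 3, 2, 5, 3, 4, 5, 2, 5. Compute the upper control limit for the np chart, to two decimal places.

10.20

p̄ = Σdᵢ / (k·n) = 67 / (16 × 100) = 0.04188
UCL = np̄ + 3·√(np̄(1−p̄)) = 4.1875 + 3 × √(4.1875×0.95813) = 4.1875 + 3 × 2.0030 = 10.1966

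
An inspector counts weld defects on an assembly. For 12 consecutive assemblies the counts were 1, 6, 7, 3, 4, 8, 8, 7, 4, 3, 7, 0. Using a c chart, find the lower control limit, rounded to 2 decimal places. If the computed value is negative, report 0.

c̄ = (1 + 6 + 7 + 3 + 4 + 8 + 8 + 7 + 4 + 3 + 7 + 0) / 12 = 58 / 12 = 4.8333
LCL = c̄ − 3√c̄ = 4.8333 − 3 × 2.1985 = -1.7621 → 0 (cannot be negative)

0.00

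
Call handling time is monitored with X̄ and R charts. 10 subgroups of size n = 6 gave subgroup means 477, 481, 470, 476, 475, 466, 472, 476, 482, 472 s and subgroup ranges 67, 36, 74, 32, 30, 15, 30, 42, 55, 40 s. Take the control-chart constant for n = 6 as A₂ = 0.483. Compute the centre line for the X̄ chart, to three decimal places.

474.700

X̄̄ = (477 + 481 + 470 + 476 + 475 + 466 + 472 + 476 + 482 + 472) / 10 = 4747.0000 / 10 = 474.7000
CL = X̄̄ = 474.7000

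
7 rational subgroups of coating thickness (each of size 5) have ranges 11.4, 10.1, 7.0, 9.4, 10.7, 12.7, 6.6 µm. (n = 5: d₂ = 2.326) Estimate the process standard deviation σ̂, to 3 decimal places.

R̄ = (11.4 + 10.1 + 7.0 + 9.4 + 10.7 + 12.7 + 6.6) / 7 = 9.7000
σ̂ = R̄ / d₂ = 9.7000 / 2.326 = 4.1702

4.170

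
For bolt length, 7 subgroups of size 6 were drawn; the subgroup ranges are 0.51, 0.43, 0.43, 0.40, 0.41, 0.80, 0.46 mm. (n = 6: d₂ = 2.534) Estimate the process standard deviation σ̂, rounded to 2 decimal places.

0.19

R̄ = (0.51 + 0.43 + 0.43 + 0.40 + 0.41 + 0.80 + 0.46) / 7 = 0.4914
σ̂ = R̄ / d₂ = 0.4914 / 2.534 = 0.1939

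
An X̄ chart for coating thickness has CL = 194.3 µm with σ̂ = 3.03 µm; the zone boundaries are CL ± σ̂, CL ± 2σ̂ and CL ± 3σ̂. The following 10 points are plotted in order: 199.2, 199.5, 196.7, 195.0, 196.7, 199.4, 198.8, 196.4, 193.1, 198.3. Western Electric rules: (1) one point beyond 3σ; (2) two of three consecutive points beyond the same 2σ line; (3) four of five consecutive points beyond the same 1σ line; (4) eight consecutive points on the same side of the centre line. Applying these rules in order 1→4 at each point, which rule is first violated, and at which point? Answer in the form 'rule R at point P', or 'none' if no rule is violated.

rule 4 at point 8

Zone of each point (C = within 1σ̂, B = 1σ̂–2σ̂, A = 2σ̂–3σ̂, * = beyond 3σ̂; sign = side of CL): 1:+B, 2:+B, 3:+C, 4:+C, 5:+C, 6:+B, 7:+B, 8:+C, 9:-C, 10:+B
Rule 4 (eight consecutive points on the same side of the centre line) is satisfied at point 8.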